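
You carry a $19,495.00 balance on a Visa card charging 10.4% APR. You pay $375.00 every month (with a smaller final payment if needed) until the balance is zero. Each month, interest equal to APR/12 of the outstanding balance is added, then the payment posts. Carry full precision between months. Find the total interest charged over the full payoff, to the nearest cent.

Monthly rate r = 10.4%/12 = 0.866667% = 0.00866667.
Payoff takes n = ⌈−ln(1 − rB₀/P)/ln(1+r)⌉ = ⌈69.396⌉ = 70 payments; the last is $148.83.
Total paid = 69·$375.00 + $148.83 = $26,023.83.
Total interest = total paid − principal = $26,023.83 − $19,495.00 = $6,528.83.

$6,528.83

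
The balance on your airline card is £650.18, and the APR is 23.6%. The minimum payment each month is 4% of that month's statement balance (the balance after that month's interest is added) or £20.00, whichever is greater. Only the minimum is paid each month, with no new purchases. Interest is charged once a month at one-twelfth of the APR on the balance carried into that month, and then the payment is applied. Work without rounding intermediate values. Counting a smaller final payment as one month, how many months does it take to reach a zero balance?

48 months

Monthly rate r = 23.6%/12 = 1.96667% = 0.0196667.
While 4% of the post-interest balance exceeds £20.00, each month B ← (B·(1+r))·(1 − 0.04), i.e. B shrinks by the factor (1+r)·0.96 = 0.97888.
This holds for months 1–14. Entering month 15 the balance is £482.22; 4% of the post-interest balance is now below £20.00, so the flat £20.00 minimum applies from here.
From month 15 a fixed £20.00 at rate r clears £482.22 in 34 more payments. Total: 14 + 34 = 48 months.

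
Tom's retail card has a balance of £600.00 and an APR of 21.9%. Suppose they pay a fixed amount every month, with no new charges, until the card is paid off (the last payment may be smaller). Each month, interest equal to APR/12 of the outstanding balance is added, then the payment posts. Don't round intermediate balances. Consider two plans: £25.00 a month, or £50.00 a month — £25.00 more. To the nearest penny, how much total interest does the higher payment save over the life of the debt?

£113.13

Monthly rate r = 21.9%/12 = 1.825% = 0.01825.
At £25.00/mo: n = ⌈−ln(1 − rB₀/P)/ln(1+r)⌉ = 32 payments (last £21.60); total interest = total paid − £600.00 = £196.60.
At £50.00/mo: 14 payments (last £33.47); total interest £83.47.
Interest saved = £196.60 − £83.47 = £113.13.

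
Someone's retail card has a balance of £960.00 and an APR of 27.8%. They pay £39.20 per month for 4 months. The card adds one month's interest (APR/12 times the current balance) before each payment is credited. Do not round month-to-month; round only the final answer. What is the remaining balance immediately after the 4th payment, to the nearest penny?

Monthly rate r = 27.8%/12 = 2.31667% = 0.0231667.
Each month: B ← B·(1+r) − £39.20.
Month 1: interest £22.24; balance after payment £943.04.
Month 2: interest £21.85; balance after payment £925.69.
Month 3: interest £21.45; balance after payment £907.93.
Month 4: interest £21.03; balance after payment £889.77.

£889.77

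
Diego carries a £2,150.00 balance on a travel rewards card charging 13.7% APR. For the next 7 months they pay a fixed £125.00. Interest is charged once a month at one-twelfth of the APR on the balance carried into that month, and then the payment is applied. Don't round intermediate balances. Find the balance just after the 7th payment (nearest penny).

£1,422.27

Monthly rate r = 13.7%/12 = 1.14167% = 0.0114167.
Each month: B ← B·(1+r) − £125.00.
Month 1: interest £24.55; balance after payment £2,049.55.
Month 2: interest £23.40; balance after payment £1,947.94.
Month 3: interest £22.24; balance after payment £1,845.18.
Month 4: interest £21.07; balance after payment £1,741.25.
Month 5: interest £19.88; balance after payment £1,636.13.
Month 6: interest £18.68; balance after payment £1,529.81.
Month 7: interest £17.47; balance after payment £1,422.27.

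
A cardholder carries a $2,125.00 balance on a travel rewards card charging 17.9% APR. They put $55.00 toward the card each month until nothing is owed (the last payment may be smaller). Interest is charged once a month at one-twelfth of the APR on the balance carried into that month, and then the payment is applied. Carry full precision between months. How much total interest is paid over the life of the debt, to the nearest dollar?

Monthly rate r = 17.9%/12 = 1.49167% = 0.0149167.
Payoff takes n = ⌈−ln(1 − rB₀/P)/ln(1+r)⌉ = ⌈58.001⌉ = 59 payments; the last is $0.05.
Total paid = 58·$55.00 + $0.05 = $3,190.05.
Total interest = total paid − principal = $3,190.05 − $2,125.00 = $1,065.05.

$1,065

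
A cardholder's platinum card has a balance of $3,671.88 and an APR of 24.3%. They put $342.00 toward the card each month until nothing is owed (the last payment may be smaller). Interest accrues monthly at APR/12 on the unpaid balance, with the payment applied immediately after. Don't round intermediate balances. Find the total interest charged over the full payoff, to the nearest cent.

Monthly rate r = 24.3%/12 = 2.025% = 0.02025.
Payoff takes n = ⌈−ln(1 − rB₀/P)/ln(1+r)⌉ = ⌈12.228⌉ = 13 payments; the last is $78.72.
Total paid = 12·$342.00 + $78.72 = $4,182.72.
Total interest = total paid − principal = $4,182.72 − $3,671.88 = $510.84.

$510.84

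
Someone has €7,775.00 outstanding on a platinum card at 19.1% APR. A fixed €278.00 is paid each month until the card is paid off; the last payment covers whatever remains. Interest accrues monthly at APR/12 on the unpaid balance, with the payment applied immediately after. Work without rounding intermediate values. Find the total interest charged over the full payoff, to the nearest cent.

Monthly rate r = 19.1%/12 = 1.59167% = 0.0159167.
Payoff takes n = ⌈−ln(1 − rB₀/P)/ln(1+r)⌉ = ⌈37.303⌉ = 38 payments; the last is €84.63.
Total paid = 37·€278.00 + €84.63 = €10,370.63.
Total interest = total paid − principal = €10,370.63 − €7,775.00 = €2,595.63.

€2,595.63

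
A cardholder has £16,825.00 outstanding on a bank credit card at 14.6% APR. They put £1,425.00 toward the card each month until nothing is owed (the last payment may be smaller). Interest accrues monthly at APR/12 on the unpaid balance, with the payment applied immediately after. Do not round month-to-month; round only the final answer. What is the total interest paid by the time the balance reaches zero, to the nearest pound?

Monthly rate r = 14.6%/12 = 1.21667% = 0.0121667.
Payoff takes n = ⌈−ln(1 − rB₀/P)/ln(1+r)⌉ = ⌈12.824⌉ = 13 payments; the last is £1,174.82.
Total paid = 12·£1,425.00 + £1,174.82 = £18,274.82.
Total interest = total paid − principal = £18,274.82 − £16,825.00 = £1,449.82.

£1,450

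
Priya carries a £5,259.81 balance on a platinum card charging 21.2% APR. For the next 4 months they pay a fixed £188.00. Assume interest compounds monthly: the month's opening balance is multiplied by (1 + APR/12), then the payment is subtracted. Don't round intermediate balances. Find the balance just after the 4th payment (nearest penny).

£4,869.31

Monthly rate r = 21.2%/12 = 1.76667% = 0.0176667.
Each month: B ← B·(1+r) − £188.00.
Month 1: interest £92.92; balance after payment £5,164.73.
Month 2: interest £91.24; balance after payment £5,067.98.
Month 3: interest £89.53; balance after payment £4,969.51.
Month 4: interest £87.79; balance after payment £4,869.31.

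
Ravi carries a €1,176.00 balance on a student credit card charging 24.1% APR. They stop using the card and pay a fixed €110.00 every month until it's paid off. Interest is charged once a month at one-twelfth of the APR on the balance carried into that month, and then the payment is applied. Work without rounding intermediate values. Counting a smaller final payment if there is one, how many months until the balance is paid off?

13 payments

Monthly rate r = 24.1%/12 = 2.00833% = 0.0200833.
Recurrence: B ← B·(1+r) − €110.00.
Month 1: interest €23.62; balance after payment €1,089.62.
Month 2: interest €21.88; balance after payment €1,001.50.
Closed form: n = −ln(1 − rB₀/P)/ln(1+r) = −ln(0.78529)/ln(1.02008) ≈ 12.155, so the balance reaches zero during payment 13.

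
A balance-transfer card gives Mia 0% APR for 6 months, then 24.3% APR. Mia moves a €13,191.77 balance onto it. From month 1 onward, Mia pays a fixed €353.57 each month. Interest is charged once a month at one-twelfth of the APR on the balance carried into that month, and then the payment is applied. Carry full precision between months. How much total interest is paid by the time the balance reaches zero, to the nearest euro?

Promo months 1–6 at r₀ = 0%/12 = 0; months 7+ at r₁ = 24.3%/12 = 0.02025.
After month 6 (no interest yet): B = €13,191.77 − 6·€353.57 = €11,070.35.
Then at r₁ with €353.57/mo: n₂ = −ln(1 − r₁·B/P)/ln(1+r₁) ≈ 50.14 → 51 more payments.
Total paid = 56·€353.57 + €50.23 = €19,850.15; interest = €19,850.15 − €13,191.77 = €6,658.38.

€6,658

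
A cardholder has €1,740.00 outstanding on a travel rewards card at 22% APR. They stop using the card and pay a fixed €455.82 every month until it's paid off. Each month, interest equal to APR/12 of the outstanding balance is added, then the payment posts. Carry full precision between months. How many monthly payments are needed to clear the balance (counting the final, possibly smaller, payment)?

Monthly rate r = 22%/12 = 1.83333% = 0.0183333.
Recurrence: B ← B·(1+r) − €455.82.
Month 1: interest €31.90; balance after payment €1,316.08.
Month 2: interest €24.13; balance after payment €884.39.
Month 3: interest €16.21; balance after payment €444.78.
Month 4: interest €8.15; balance after payment €0.00.

4 payments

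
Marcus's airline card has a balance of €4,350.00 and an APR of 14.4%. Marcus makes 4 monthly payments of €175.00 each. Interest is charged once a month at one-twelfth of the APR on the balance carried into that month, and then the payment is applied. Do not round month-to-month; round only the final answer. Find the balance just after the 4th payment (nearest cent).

Monthly rate r = 14.4%/12 = 1.2% = 0.012.
Each month: B ← B·(1+r) − €175.00.
Month 1: interest €52.20; balance after payment €4,227.20.
Month 2: interest €50.73; balance after payment €4,102.93.
Month 3: interest €49.24; balance after payment €3,977.16.
Month 4: interest €47.73; balance after payment €3,849.89.

€3,849.89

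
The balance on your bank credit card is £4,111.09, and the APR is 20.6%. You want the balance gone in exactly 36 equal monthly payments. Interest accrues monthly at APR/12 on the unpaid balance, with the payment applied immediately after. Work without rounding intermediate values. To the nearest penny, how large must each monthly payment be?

Monthly rate r = 20.6%/12 = 1.71667% = 0.0171667.
Level-payment amortization: P = B₀·r / (1 − (1+r)^(−n)) = 4111.09·0.0171667 / (1 − 1.01717^(−36)).
Denominator 1 − (1+r)^(−36) = 0.458144239.
P = 70.5737 / 0.458144239 ≈ 154.04.

£154.04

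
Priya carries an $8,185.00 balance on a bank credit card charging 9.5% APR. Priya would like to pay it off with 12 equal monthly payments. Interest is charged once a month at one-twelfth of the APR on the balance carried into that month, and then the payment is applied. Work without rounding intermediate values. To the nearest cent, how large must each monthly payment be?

Monthly rate r = 9.5%/12 = 0.791667% = 0.00791667.
Level-payment amortization: P = B₀·r / (1 − (1+r)^(−n)) = 8185.00·0.00791667 / (1 − 1.00792^(−12)).
Denominator 1 − (1+r)^(−12) = 0.0902868339.
P = 64.7979 / 0.0902868339 ≈ 717.69.

$717.69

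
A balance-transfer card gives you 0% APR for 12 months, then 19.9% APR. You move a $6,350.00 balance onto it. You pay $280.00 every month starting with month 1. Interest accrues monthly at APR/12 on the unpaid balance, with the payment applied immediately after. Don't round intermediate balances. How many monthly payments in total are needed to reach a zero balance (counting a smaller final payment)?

24 months

Promo months 1–12 at r₀ = 0%/12 = 0; months 13+ at r₁ = 19.9%/12 = 0.0165833.
After month 12 (no interest yet): B = $6,350.00 − 12·$280.00 = $2,990.00.
Then at r₁ with $280.00/mo: n₂ = −ln(1 − r₁·B/P)/ln(1+r₁) ≈ 11.85 → 12 more payments.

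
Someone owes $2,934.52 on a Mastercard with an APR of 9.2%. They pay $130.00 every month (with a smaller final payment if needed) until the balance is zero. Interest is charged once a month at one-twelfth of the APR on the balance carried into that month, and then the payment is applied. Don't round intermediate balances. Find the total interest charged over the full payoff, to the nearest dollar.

Monthly rate r = 9.2%/12 = 0.766667% = 0.00766667.
Payoff takes n = ⌈−ln(1 − rB₀/P)/ln(1+r)⌉ = ⌈24.881⌉ = 25 payments; the last is $114.55.
Total paid = 24·$130.00 + $114.55 = $3,234.55.
Total interest = total paid − principal = $3,234.55 − $2,934.52 = $300.03.

$300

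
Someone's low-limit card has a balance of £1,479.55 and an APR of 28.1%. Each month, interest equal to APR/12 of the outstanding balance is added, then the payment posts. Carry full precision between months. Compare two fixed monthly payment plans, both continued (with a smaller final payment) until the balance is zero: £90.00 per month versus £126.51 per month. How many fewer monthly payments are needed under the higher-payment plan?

Monthly rate r = 28.1%/12 = 2.34167% = 0.0234167.
At £90.00/mo: n = ⌈−ln(1 − rB₀/P)/ln(1+r)⌉ = 21 payments (last £89.93); total interest = total paid − £1,479.55 = £410.38.
At £126.51/mo: 14 payments (last £104.64); total interest £269.72.
Payments saved = 21 − 14 = 7.

7 fewer payments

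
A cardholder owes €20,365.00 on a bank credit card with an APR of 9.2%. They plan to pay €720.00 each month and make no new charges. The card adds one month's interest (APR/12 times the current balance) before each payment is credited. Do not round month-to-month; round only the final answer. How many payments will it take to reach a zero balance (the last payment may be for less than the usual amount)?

Monthly rate r = 9.2%/12 = 0.766667% = 0.00766667.
Recurrence: B ← B·(1+r) − €720.00.
Month 1: interest €156.13; balance after payment €19,801.13.
Month 2: interest €151.81; balance after payment €19,232.94.
Closed form: n = −ln(1 − rB₀/P)/ln(1+r) = −ln(0.78315)/ln(1.00767) ≈ 32.004, so the balance reaches zero during payment 33.

33 payments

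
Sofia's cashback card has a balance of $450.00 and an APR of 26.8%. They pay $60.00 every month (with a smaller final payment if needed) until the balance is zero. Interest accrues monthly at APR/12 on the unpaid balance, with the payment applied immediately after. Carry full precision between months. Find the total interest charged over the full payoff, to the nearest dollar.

Monthly rate r = 26.8%/12 = 2.23333% = 0.0223333.
Payoff takes n = ⌈−ln(1 − rB₀/P)/ln(1+r)⌉ = ⌈8.300⌉ = 9 payments; the last is $18.13.
Total paid = 8·$60.00 + $18.13 = $498.13.
Total interest = total paid − principal = $498.13 − $450.00 = $48.13.

$48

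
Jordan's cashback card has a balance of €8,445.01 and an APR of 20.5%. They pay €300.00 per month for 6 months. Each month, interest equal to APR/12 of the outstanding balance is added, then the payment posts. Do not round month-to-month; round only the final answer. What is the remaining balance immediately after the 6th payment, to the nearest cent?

Monthly rate r = 20.5%/12 = 1.70833% = 0.0170833.
Each month: B ← B·(1+r) − €300.00.
Month 1: interest €144.27; balance after payment €8,289.28.
Month 2: interest €141.61; balance after payment €8,130.89.
Month 3: interest €138.90; balance after payment €7,969.79.
Month 4: interest €136.15; balance after payment €7,805.94.
Month 5: interest €133.35; balance after payment €7,639.29.
Month 6: interest €130.50; balance after payment €7,469.80.

€7,469.80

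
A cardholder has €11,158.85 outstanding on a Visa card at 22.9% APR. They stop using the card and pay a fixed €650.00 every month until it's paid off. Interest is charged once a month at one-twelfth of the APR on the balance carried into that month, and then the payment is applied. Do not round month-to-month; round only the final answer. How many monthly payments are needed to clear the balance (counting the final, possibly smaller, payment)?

Monthly rate r = 22.9%/12 = 1.90833% = 0.0190833.
Recurrence: B ← B·(1+r) − €650.00.
Month 1: interest €212.95; balance after payment €10,721.80.
Month 2: interest €204.61; balance after payment €10,276.41.
Closed form: n = −ln(1 − rB₀/P)/ln(1+r) = −ln(0.67239)/ln(1.01908) ≈ 20.997, so the balance reaches zero during payment 21.

21 months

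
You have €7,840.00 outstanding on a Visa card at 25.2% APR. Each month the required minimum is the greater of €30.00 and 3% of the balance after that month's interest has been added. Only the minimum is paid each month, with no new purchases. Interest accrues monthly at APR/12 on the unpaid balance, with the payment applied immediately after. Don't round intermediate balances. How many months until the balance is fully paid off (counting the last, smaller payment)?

271 months

Monthly rate r = 25.2%/12 = 2.1% = 0.021.
While 3% of the post-interest balance exceeds €30.00, each month B ← (B·(1+r))·(1 − 0.03), i.e. B shrinks by the factor (1+r)·0.97 = 0.99037.
This holds for months 1–215. Entering month 216 the balance is €978.98; 3% of the post-interest balance is now below €30.00, so the flat €30.00 minimum applies from here.
From month 216 a fixed €30.00 at rate r clears €978.98 in 56 more payments. Total: 215 + 56 = 271 months.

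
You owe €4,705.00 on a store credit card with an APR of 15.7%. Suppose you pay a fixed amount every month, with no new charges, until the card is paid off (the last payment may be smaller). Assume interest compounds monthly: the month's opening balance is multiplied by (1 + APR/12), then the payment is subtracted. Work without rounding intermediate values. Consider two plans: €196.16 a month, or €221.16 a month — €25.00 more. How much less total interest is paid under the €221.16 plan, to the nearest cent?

€133.18

Monthly rate r = 15.7%/12 = 1.30833% = 0.0130833.
At €196.16/mo: n = ⌈−ln(1 − rB₀/P)/ln(1+r)⌉ = 29 payments (last €190.84); total interest = total paid − €4,705.00 = €978.32.
At €221.16/mo: 26 payments (last €21.14); total interest €845.14.
Interest saved = €978.32 − €845.14 = €133.18.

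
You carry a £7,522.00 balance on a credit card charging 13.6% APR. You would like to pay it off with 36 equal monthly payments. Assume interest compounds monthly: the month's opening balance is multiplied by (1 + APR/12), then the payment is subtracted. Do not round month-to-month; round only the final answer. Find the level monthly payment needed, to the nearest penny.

Monthly rate r = 13.6%/12 = 1.13333% = 0.0113333.
Level-payment amortization: P = B₀·r / (1 − (1+r)^(−n)) = 7522.00·0.0113333 / (1 − 1.01133^(−36)).
Denominator 1 − (1+r)^(−36) = 0.333493456.
P = 85.2493 / 0.333493456 ≈ 255.63.

£255.63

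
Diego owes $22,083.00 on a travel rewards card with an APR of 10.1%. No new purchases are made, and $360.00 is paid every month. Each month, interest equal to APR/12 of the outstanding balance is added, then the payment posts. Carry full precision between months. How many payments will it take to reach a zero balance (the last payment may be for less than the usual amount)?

87 months

Monthly rate r = 10.1%/12 = 0.841667% = 0.00841667.
Recurrence: B ← B·(1+r) − $360.00.
Month 1: interest $185.87; balance after payment $21,908.87.
Month 2: interest $184.40; balance after payment $21,733.26.
Closed form: n = −ln(1 − rB₀/P)/ln(1+r) = −ln(0.48371)/ln(1.00842) ≈ 86.653, so the balance reaches zero during payment 87.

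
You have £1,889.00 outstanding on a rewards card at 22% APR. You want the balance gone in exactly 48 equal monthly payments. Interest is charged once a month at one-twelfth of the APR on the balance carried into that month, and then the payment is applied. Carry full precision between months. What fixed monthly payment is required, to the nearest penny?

£59.51

Monthly rate r = 22%/12 = 1.83333% = 0.0183333.
Level-payment amortization: P = B₀·r / (1 − (1+r)^(−n)) = 1889.00·0.0183333 / (1 − 1.01833^(−48)).
Denominator 1 − (1+r)^(−48) = 0.581898306.
P = 34.6317 / 0.581898306 ≈ 59.51.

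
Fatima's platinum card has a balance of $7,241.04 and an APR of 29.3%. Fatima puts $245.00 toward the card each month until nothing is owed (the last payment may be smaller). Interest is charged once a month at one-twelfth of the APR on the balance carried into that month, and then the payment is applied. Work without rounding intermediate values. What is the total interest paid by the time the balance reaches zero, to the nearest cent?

Monthly rate r = 29.3%/12 = 2.44167% = 0.0244167.
Payoff takes n = ⌈−ln(1 − rB₀/P)/ln(1+r)⌉ = ⌈53.013⌉ = 54 payments; the last is $3.15.
Total paid = 53·$245.00 + $3.15 = $12,988.15.
Total interest = total paid − principal = $12,988.15 − $7,241.04 = $5,747.11.

$5,747.11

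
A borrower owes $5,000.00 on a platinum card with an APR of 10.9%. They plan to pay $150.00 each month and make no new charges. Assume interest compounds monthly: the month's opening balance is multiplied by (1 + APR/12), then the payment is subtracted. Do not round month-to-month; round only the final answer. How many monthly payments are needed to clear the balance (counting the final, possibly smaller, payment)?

Monthly rate r = 10.9%/12 = 0.908333% = 0.00908333.
Recurrence: B ← B·(1+r) − $150.00.
Month 1: interest $45.42; balance after payment $4,895.42.
Month 2: interest $44.47; balance after payment $4,789.88.
Closed form: n = −ln(1 − rB₀/P)/ln(1+r) = −ln(0.69722)/ln(1.00908) ≈ 39.885, so the balance reaches zero during payment 40.

40 months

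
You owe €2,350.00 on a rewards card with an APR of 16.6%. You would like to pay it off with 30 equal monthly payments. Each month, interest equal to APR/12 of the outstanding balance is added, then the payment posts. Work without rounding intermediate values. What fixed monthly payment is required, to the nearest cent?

€96.24

Monthly rate r = 16.6%/12 = 1.38333% = 0.0138333.
Level-payment amortization: P = B₀·r / (1 − (1+r)^(−n)) = 2350.00·0.0138333 / (1 − 1.01383^(−30)).
Denominator 1 − (1+r)^(−30) = 0.337778895.
P = 32.5083 / 0.337778895 ≈ 96.24.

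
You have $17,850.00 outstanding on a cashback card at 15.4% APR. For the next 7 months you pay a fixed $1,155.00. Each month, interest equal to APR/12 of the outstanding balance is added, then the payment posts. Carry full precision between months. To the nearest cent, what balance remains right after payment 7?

$11,113.58

Monthly rate r = 15.4%/12 = 1.28333% = 0.0128333.
Each month: B ← B·(1+r) − $1,155.00.
Month 1: interest $229.08; balance after payment $16,924.08.
Month 2: interest $217.19; balance after payment $15,986.27.
Month 3: interest $205.16; balance after payment $15,036.42.
Month 4: interest $192.97; balance after payment $14,074.39.
Month 5: interest $180.62; balance after payment $13,100.01.
Month 6: interest $168.12; balance after payment $12,113.13.
Month 7: interest $155.45; balance after payment $11,113.58.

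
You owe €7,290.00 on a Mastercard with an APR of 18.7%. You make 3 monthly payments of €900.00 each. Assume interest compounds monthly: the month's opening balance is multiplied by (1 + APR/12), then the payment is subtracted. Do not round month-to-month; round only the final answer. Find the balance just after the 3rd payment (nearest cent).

€4,893.85

Monthly rate r = 18.7%/12 = 1.55833% = 0.0155833.
Each month: B ← B·(1+r) − €900.00.
Month 1: interest €113.60; balance after payment €6,503.60.
Month 2: interest €101.35; balance after payment €5,704.95.
Month 3: interest €88.90; balance after payment €4,893.85.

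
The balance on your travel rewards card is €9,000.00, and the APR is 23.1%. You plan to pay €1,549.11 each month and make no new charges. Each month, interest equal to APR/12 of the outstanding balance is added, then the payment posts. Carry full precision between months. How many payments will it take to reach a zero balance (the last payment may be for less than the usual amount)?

7 payments

Monthly rate r = 23.1%/12 = 1.925% = 0.01925.
Recurrence: B ← B·(1+r) − €1,549.11.
Month 1: interest €173.25; balance after payment €7,624.14.
Month 2: interest €146.76; balance after payment €6,221.79.
Closed form: n = −ln(1 − rB₀/P)/ln(1+r) = −ln(0.88816)/ln(1.01925) ≈ 6.220, so the balance reaches zero during payment 7.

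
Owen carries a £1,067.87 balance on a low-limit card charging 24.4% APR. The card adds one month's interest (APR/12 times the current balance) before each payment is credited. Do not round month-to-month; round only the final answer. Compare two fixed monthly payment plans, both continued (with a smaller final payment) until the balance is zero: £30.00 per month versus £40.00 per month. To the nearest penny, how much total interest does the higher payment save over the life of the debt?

£362.05

Monthly rate r = 24.4%/12 = 2.03333% = 0.0203333.
At £30.00/mo: n = ⌈−ln(1 − rB₀/P)/ln(1+r)⌉ = 64 payments (last £27.45); total interest = total paid − £1,067.87 = £849.58.
At £40.00/mo: 39 payments (last £35.40); total interest £487.53.
Interest saved = £849.58 − £487.53 = £362.05.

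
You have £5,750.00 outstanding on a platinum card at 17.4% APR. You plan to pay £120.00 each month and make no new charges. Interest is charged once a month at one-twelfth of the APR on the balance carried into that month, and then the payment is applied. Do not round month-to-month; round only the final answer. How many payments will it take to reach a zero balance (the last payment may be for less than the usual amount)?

83 payments

Monthly rate r = 17.4%/12 = 1.45% = 0.0145.
Recurrence: B ← B·(1+r) − £120.00.
Month 1: interest £83.38; balance after payment £5,713.38.
Month 2: interest £82.84; balance after payment £5,676.22.
Closed form: n = −ln(1 − rB₀/P)/ln(1+r) = −ln(0.30521)/ln(1.0145) ≈ 82.438, so the balance reaches zero during payment 83.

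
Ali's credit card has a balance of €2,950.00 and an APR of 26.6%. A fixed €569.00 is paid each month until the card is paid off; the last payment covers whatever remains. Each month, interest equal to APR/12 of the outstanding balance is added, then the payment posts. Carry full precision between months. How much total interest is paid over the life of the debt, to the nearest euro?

Monthly rate r = 26.6%/12 = 2.21667% = 0.0221667.
Payoff takes n = ⌈−ln(1 − rB₀/P)/ln(1+r)⌉ = ⌈5.568⌉ = 6 payments; the last is €324.87.
Total paid = 5·€569.00 + €324.87 = €3,169.87.
Total interest = total paid − principal = €3,169.87 − €2,950.00 = €219.87.

€220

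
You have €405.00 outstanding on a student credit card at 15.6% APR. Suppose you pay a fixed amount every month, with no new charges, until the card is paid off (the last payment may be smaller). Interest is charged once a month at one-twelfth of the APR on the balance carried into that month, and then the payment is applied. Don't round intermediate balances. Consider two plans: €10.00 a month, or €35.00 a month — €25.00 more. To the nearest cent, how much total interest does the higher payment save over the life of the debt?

€137.01

Monthly rate r = 15.6%/12 = 1.3% = 0.013.
At €10.00/mo: n = ⌈−ln(1 − rB₀/P)/ln(1+r)⌉ = 58 payments (last €8.82); total interest = total paid − €405.00 = €173.82.
At €35.00/mo: 13 payments (last €21.81); total interest €36.81.
Interest saved = €173.82 − €36.81 = €137.01.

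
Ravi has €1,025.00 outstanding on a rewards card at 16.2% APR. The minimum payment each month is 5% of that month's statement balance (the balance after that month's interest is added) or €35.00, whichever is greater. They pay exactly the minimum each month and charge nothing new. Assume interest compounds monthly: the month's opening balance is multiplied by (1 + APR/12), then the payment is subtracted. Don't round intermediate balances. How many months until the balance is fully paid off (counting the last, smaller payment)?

Monthly rate r = 16.2%/12 = 1.35% = 0.0135.
While 5% of the post-interest balance exceeds €35.00, each month B ← (B·(1+r))·(1 − 0.05), i.e. B shrinks by the factor (1+r)·0.95 = 0.96283.
This holds for months 1–11. Entering month 12 the balance is €675.69; 5% of the post-interest balance is now below €35.00, so the flat €35.00 minimum applies from here.
From month 12 a fixed €35.00 at rate r clears €675.69 in 23 more payments. Total: 11 + 23 = 34 months.

34 months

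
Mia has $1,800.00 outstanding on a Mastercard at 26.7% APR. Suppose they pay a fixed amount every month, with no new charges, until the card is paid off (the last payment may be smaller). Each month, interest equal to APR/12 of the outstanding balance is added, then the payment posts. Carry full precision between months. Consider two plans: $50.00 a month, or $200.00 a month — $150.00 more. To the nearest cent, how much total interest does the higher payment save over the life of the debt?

$1,637.17

Monthly rate r = 26.7%/12 = 2.225% = 0.02225.
At $50.00/mo: n = ⌈−ln(1 − rB₀/P)/ln(1+r)⌉ = 74 payments (last $18.32); total interest = total paid − $1,800.00 = $1,868.32.
At $200.00/mo: 11 payments (last $31.15); total interest $231.15.
Interest saved = $1,868.32 − $231.15 = $1,637.17.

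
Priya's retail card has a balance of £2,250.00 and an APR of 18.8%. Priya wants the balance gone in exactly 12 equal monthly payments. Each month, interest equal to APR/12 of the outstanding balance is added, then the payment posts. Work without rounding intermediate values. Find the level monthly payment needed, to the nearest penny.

Monthly rate r = 18.8%/12 = 1.56667% = 0.0156667.
Level-payment amortization: P = B₀·r / (1 − (1+r)^(−n)) = 2250.00·0.0156667 / (1 − 1.01567^(−12)).
Denominator 1 − (1+r)^(−12) = 0.170176736.
P = 35.25 / 0.170176736 ≈ 207.14.

£207.14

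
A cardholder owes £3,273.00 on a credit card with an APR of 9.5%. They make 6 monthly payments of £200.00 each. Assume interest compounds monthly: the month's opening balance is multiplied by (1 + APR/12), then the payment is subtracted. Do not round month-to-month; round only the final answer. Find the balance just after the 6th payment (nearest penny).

Monthly rate r = 9.5%/12 = 0.791667% = 0.00791667.
Each month: B ← B·(1+r) − £200.00.
Month 1: interest £25.91; balance after payment £3,098.91.
Month 2: interest £24.53; balance after payment £2,923.44.
Month 3: interest £23.14; balance after payment £2,746.59.
Month 4: interest £21.74; balance after payment £2,568.33.
Month 5: interest £20.33; balance after payment £2,388.66.
Month 6: interest £18.91; balance after payment £2,207.57.

£2,207.57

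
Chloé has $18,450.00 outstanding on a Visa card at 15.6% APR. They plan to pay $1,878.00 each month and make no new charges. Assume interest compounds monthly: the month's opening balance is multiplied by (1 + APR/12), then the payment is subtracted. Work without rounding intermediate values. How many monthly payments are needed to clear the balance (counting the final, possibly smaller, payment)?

Monthly rate r = 15.6%/12 = 1.3% = 0.013.
Recurrence: B ← B·(1+r) − $1,878.00.
Month 1: interest $239.85; balance after payment $16,811.85.
Month 2: interest $218.55; balance after payment $15,152.40.
Closed form: n = −ln(1 − rB₀/P)/ln(1+r) = −ln(0.87228)/ln(1.013) ≈ 10.579, so the balance reaches zero during payment 11.

11 payments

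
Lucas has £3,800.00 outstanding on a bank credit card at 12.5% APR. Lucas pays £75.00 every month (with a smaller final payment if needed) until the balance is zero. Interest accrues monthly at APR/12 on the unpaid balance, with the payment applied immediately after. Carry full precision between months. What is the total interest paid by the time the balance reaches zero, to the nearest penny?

£1,630.38

Monthly rate r = 12.5%/12 = 1.04167% = 0.0104167.
Payoff takes n = ⌈−ln(1 − rB₀/P)/ln(1+r)⌉ = ⌈72.404⌉ = 73 payments; the last is £30.38.
Total paid = 72·£75.00 + £30.38 = £5,430.38.
Total interest = total paid − principal = £5,430.38 − £3,800.00 = £1,630.38.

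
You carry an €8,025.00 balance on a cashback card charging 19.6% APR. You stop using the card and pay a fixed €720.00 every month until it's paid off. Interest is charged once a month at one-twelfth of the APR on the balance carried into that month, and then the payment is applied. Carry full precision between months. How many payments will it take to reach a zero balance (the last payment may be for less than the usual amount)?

Monthly rate r = 19.6%/12 = 1.63333% = 0.0163333.
Recurrence: B ← B·(1+r) − €720.00.
Month 1: interest €131.08; balance after payment €7,436.07.
Month 2: interest €121.46; balance after payment €6,837.53.
Closed form: n = −ln(1 − rB₀/P)/ln(1+r) = −ln(0.81795)/ln(1.01633) ≈ 12.403, so the balance reaches zero during payment 13.

13 payments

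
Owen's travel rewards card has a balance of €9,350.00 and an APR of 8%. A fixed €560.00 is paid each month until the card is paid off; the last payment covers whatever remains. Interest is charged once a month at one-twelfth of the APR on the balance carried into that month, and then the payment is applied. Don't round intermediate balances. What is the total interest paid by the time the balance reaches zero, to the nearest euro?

Monthly rate r = 8%/12 = 0.666667% = 0.00666667.
Payoff takes n = ⌈−ln(1 − rB₀/P)/ln(1+r)⌉ = ⌈17.760⌉ = 18 payments; the last is €425.87.
Total paid = 17·€560.00 + €425.87 = €9,945.87.
Total interest = total paid − principal = €9,945.87 − €9,350.00 = €595.87.

€596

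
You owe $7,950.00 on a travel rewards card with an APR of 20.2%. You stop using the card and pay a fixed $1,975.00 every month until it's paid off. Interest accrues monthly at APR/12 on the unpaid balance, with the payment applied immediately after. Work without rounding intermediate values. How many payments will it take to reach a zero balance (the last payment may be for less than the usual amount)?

5 payments

Monthly rate r = 20.2%/12 = 1.68333% = 0.0168333.
Recurrence: B ← B·(1+r) − $1,975.00.
Month 1: interest $133.82; balance after payment $6,108.82.
Month 2: interest $102.83; balance after payment $4,236.66.
Month 3: interest $71.32; balance after payment $2,332.97.
Month 4: interest $39.27; balance after payment $397.25.
Month 5: interest $6.69; balance after payment $0.00.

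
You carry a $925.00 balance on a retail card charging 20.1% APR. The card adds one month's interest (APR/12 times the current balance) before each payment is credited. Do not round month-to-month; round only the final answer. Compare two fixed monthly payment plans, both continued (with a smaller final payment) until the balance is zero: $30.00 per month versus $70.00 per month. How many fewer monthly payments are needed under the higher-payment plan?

28 fewer payments

Monthly rate r = 20.1%/12 = 1.675% = 0.01675.
At $30.00/mo: n = ⌈−ln(1 − rB₀/P)/ln(1+r)⌉ = 44 payments (last $22.32); total interest = total paid − $925.00 = $387.32.
At $70.00/mo: 16 payments (last $4.29); total interest $129.29.
Payments saved = 44 − 16 = 28.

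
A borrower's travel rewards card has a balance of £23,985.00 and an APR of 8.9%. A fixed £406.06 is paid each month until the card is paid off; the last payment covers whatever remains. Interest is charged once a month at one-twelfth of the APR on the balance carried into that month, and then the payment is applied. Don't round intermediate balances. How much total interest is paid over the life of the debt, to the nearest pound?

Monthly rate r = 8.9%/12 = 0.741667% = 0.00741667.
Payoff takes n = ⌈−ln(1 − rB₀/P)/ln(1+r)⌉ = ⌈78.005⌉ = 79 payments; the last is £2.16.
Total paid = 78·£406.06 + £2.16 = £31,674.84.
Total interest = total paid − principal = £31,674.84 − £23,985.00 = £7,689.84.

£7,690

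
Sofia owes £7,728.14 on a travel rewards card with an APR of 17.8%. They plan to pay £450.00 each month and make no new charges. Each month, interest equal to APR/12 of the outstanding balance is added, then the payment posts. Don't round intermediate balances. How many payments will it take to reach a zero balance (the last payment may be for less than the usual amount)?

Monthly rate r = 17.8%/12 = 1.48333% = 0.0148333.
Recurrence: B ← B·(1+r) − £450.00.
Month 1: interest £114.63; balance after payment £7,392.77.
Month 2: interest £109.66; balance after payment £7,052.43.
Closed form: n = −ln(1 − rB₀/P)/ln(1+r) = −ln(0.74526)/ln(1.01483) ≈ 19.969, so the balance reaches zero during payment 20.

20 payments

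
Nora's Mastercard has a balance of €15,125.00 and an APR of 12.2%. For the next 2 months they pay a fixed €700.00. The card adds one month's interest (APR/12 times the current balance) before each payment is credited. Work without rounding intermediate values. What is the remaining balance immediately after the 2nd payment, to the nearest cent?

Monthly rate r = 12.2%/12 = 1.01667% = 0.0101667.
Each month: B ← B·(1+r) − €700.00.
Month 1: interest €153.77; balance after payment €14,578.77.
Month 2: interest €148.22; balance after payment €14,026.99.

€14,026.99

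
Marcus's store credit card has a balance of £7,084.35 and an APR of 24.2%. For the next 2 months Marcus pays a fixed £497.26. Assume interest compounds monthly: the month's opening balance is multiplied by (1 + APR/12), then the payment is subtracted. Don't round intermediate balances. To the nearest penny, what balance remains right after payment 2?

£6,368.42

Monthly rate r = 24.2%/12 = 2.01667% = 0.0201667.
Each month: B ← B·(1+r) − £497.26.
Month 1: interest £142.87; balance after payment £6,729.96.
Month 2: interest £135.72; balance after payment £6,368.42.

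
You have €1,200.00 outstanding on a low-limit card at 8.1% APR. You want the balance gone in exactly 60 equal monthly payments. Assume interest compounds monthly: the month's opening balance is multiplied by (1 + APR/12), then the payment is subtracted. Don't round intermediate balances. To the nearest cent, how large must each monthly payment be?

€24.39

Monthly rate r = 8.1%/12 = 0.675% = 0.00675.
Level-payment amortization: P = B₀·r / (1 − (1+r)^(−n)) = 1200.00·0.00675 / (1 − 1.00675^(−60)).
Denominator 1 − (1+r)^(−60) = 0.332114979.
P = 8.1 / 0.332114979 ≈ 24.39.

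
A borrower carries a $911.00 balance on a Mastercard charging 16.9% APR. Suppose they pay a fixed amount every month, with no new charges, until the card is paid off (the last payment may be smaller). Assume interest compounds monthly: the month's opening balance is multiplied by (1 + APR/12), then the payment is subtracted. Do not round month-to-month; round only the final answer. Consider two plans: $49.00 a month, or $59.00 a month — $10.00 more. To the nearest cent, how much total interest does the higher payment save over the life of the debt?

$29.19

Monthly rate r = 16.9%/12 = 1.40833% = 0.0140833.
At $49.00/mo: n = ⌈−ln(1 − rB₀/P)/ln(1+r)⌉ = 22 payments (last $34.76); total interest = total paid − $911.00 = $152.76.
At $59.00/mo: 18 payments (last $31.57); total interest $123.57.
Interest saved = $152.76 − $123.57 = $29.19.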